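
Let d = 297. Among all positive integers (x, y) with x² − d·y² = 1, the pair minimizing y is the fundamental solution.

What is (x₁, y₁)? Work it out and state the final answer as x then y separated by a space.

48599 2820

[17; 4,3,1,1,2,1,1,3,4,34] for √297; ℓ=10 ⇒ convergent index 9
a_0=17:  p_0=17·1+0=17,  q_0=17·0+1=1
a_1=4:  p_1=4·17+1=69,  q_1=4·1+0=4
a_2=3:  p_2=3·69+17=224,  q_2=3·4+1=13
…
a_4=1:  p_4=1·293+224=517,  q_4=1·17+13=30
…
a_6=1:  p_6=1·1327+517=1844,  q_6=1·77+30=107
a_7=1:  p_7=1·1844+1327=3171,  q_7=1·107+77=184
a_8=3:  p_8=3·3171+1844=11357,  q_8=3·184+107=659
a_9=4:  p_9=4·11357+3171=48599,  q_9=4·659+184=2820
(x₁, y₁) = (48599, 2820);  48599² − 297·2820² = 1 ✓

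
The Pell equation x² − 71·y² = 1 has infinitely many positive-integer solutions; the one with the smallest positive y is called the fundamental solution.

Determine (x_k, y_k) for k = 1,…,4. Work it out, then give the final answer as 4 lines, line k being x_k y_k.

3480 413
24220799 2874480
168576757560 20006380387
1173294208396801 139244404619040

√71 = [8; 2,2,1,7,1,2,2,16, …], period ℓ=8 (even) → k=7
i=0: a=8 ⇒ p=8, q=1
i=1: a=2 ⇒ p=17, q=2
…
i=4: a=7 ⇒ p=455, q=54
…
i=6: a=2 ⇒ p=1483, q=176
i=7: a=2 ⇒ p=3480, q=413
→ (3480, 413).  Check: 3480²=12110400, 71·413²=12110399, difference 1.
(x_2, y_2) = (3480·3480 + 71·413·413, 3480·413 + 413·3480) = (24220799, 2874480)
(x_3, y_3) = (3480·24220799 + 71·413·2874480, 3480·2874480 + 413·24220799) = (168576757560, 20006380387)
(x_4, y_4) = (3480·168576757560 + 71·413·20006380387, 3480·20006380387 + 413·168576757560) = (1173294208396801, 139244404619040)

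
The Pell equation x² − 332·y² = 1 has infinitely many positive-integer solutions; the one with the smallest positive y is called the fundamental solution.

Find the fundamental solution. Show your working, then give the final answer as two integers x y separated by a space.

13447 738

√332 → a₀=18, period (4,1,1,8,1,1,4,36); ℓ=8 even so k=7
k=0  a_k=18  p_k/q_k = 18/1
…
k=2  a_k=1  p_k/q_k = 91/5
…
k=6  a_k=1  p_k/q_k = 2970/163
k=7  a_k=4  p_k/q_k = 13447/738
→ (13447, 738).  Check: 13447²=180821809, 332·738²=180821808, difference 1.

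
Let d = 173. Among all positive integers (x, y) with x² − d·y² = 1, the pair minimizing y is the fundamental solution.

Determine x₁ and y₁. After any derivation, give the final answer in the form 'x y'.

d=173: √d = [13; 6,1,1,6,26] (ℓ=5, odd), read p_9/q_9
step 0: (13, 1)  from 13·(1,0) + (0,1)
…
step 6: (176552, 13423)  from 6·(29239,2223) + (1118,85)
step 7: (205791, 15646)  from 1·(176552,13423) + (29239,2223)
step 8: (382343, 29069)  from 1·(205791,15646) + (176552,13423)
step 9: (2499849, 190060)  from 6·(382343,29069) + (205791,15646)
→ (2499849, 190060).  Check: 2499849²=6249245022801, 173·190060²=6249245022800, difference 1.

2499849 190060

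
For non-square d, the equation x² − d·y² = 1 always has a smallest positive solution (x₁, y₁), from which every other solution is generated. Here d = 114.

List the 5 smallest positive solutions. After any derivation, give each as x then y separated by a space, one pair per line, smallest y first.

1025 96
2101249 196800
4307559425 403439904
8830494720001 827051606400
18102509868442625 1695455389680096

[10; 1,2,10,2,1,20] for √114; ℓ=6 ⇒ convergent index 5
i=0: a=10 ⇒ p=10, q=1
…
i=2: a=2 ⇒ p=32, q=3
…
i=4: a=2 ⇒ p=694, q=65
i=5: a=1 ⇒ p=1025, q=96
(x₁, y₁) = (1025, 96);  1025² − 114·96² = 1 ✓
k=2:  x_2 = 1025·1025+114·96·96 = 2101249,  y_2 = 1025·96+96·1025 = 196800
k=3:  x_3 = 1025·2101249+114·96·196800 = 4307559425,  y_3 = 1025·196800+96·2101249 = 403439904
k=4:  x_4 = 1025·4307559425+114·96·403439904 = 8830494720001,  y_4 = 1025·403439904+96·4307559425 = 827051606400
k=5:  x_5 = 1025·8830494720001+114·96·827051606400 = 18102509868442625,  y_5 = 1025·827051606400+96·8830494720001 = 1695455389680096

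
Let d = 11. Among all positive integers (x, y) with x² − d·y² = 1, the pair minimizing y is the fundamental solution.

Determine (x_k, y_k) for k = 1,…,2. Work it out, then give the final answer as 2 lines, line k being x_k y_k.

10 3
199 60

[3; 3,6] for √11; ℓ=2 ⇒ convergent index 1
i=0: a=3 ⇒ p=3, q=1
i=1: a=3 ⇒ p=10, q=3
(x₁, y₁) = (10, 3);  10² − 11·3² = 1 ✓
(10+3√11)^2 = 199 + 60√11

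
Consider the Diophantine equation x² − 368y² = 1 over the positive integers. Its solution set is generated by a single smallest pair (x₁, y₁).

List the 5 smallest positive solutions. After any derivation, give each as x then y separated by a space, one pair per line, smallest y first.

1151 60
2649601 138120
6099380351 317952180
14040770918401 731925780240
32321848554778751 1684892828160300

d=368: √d = [19; 5,2,5,38] (ℓ=4, even), read p_3/q_3
a_0=19:  p_0=19·1+0=19,  q_0=19·0+1=1
…
a_2=2:  p_2=2·96+19=211,  q_2=2·5+1=11
a_3=5:  p_3=5·211+96=1151,  q_3=5·11+5=60
(x₁, y₁) = (1151, 60);  1151² − 368·60² = 1 ✓
n=2: (1151,60)∘(1151,60) = (1151·1151+368·60·60, 1151·60+60·1151) = (2649601,138120)
n=3: (2649601,138120)∘(1151,60) = (1151·2649601+368·60·138120, 1151·138120+60·2649601) = (6099380351,317952180)
n=4: (6099380351,317952180)∘(1151,60) = (1151·6099380351+368·60·317952180, 1151·317952180+60·6099380351) = (14040770918401,731925780240)
n=5: (14040770918401,731925780240)∘(1151,60) = (1151·14040770918401+368·60·731925780240, 1151·731925780240+60·14040770918401) = (32321848554778751,1684892828160300)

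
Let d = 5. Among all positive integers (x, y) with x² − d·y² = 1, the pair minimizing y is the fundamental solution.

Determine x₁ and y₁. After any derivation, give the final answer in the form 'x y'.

√5 = [2; 4, …], period ℓ=1 (odd) → k=1
a_0=2:  p_0=2·1+0=2,  q_0=2·0+1=1
a_1=4:  p_1=4·2+1=9,  q_1=4·1+0=4
fundamental: x₁=9, y₁=4  (since 81 − 5·16 = 1)

9 4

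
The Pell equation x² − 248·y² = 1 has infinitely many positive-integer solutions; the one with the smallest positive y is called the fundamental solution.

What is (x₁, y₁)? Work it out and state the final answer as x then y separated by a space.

63 4

√248 = [15; 1,2,1,30, …], period ℓ=4 (even) → k=3
k=0  a_k=15  p_k/q_k = 15/1
…
k=2  a_k=2  p_k/q_k = 47/3
k=3  a_k=1  p_k/q_k = 63/4
(x₁, y₁) = (63, 4);  63² − 248·4² = 1 ✓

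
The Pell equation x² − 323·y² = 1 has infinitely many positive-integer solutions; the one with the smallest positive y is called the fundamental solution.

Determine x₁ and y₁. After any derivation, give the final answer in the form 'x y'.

18 1

[17; 1,34] for √323; ℓ=2 ⇒ convergent index 1
a_0=17:  p_0=17·1+0=17,  q_0=17·0+1=1
a_1=1:  p_1=1·17+1=18,  q_1=1·1+0=1
(x₁, y₁) = (18, 1);  18² − 323·1² = 1 ✓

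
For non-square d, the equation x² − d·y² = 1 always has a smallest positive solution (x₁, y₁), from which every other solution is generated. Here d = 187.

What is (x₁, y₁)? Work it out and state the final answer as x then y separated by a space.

1682 123

√187 = [13; 1,2,13,2,1,26, …], period ℓ=6 (even) → k=5
step 0: (13, 1)  from 13·(1,0) + (0,1)
…
step 3: (547, 40)  from 13·(41,3) + (14,1)
step 4: (1135, 83)  from 2·(547,40) + (41,3)
step 5: (1682, 123)  from 1·(1135,83) + (547,40)
fundamental: x₁=1682, y₁=123  (since 2829124 − 187·15129 = 1)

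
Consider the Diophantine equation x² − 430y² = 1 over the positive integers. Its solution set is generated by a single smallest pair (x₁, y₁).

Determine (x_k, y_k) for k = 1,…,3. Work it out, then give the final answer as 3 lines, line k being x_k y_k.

[20; 1,2,1,3,1,…,2,1,40] for √430; ℓ=14 ⇒ convergent index 13
k=0  a_k=20  p_k/q_k = 20/1
…
k=3  a_k=1  p_k/q_k = 83/4
…
k=7  a_k=8  p_k/q_k = 21794/1051
k=8  a_k=6  p_k/q_k = 133439/6435
…
k=10  a_k=3  p_k/q_k = 599138/28893
…
k=12  a_k=2  p_k/q_k = 2107880/101651
k=13  a_k=1  p_k/q_k = 2862251/138030
(x₁, y₁) = (2862251, 138030);  2862251² − 430·138030² = 1 ✓
k=2:  x_2 = 2862251·2862251+430·138030·138030 = 16384961574001,  y_2 = 2862251·138030+138030·2862251 = 790153011060
k=3:  x_3 = 2862251·16384961574001+430·138030·790153011060 = 93795745300289010251,  y_3 = 2862251·790153011060+138030·16384961574001 = 4523232492118854090

2862251 138030
16384961574001 790153011060
93795745300289010251 4523232492118854090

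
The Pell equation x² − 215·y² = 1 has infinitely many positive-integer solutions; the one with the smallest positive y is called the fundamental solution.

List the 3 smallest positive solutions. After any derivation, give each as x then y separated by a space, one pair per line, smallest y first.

44 3
3871 264
340604 23229

√215 → a₀=14, period (1,1,1,28); ℓ=4 even so k=3
i=0: a=14 ⇒ p=14, q=1
i=1: a=1 ⇒ p=15, q=1
i=2: a=1 ⇒ p=29, q=2
i=3: a=1 ⇒ p=44, q=3
fundamental: x₁=44, y₁=3  (since 1936 − 215·9 = 1)
(44+3√215)^2 = 3871 + 264√215
(44+3√215)^3 = 340604 + 23229√215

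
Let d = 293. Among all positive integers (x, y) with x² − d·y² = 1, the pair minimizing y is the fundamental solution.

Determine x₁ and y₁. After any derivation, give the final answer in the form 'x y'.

√293 → a₀=17, period (8,1,1,8,34); ℓ=5 odd so k=9
k=0  a_k=17  p_k/q_k = 17/1
…
k=2  a_k=1  p_k/q_k = 154/9
…
k=5  a_k=34  p_k/q_k = 84679/4947
…
k=8  a_k=1  p_k/q_k = 1444507/84389
k=9  a_k=8  p_k/q_k = 12320649/719780
fundamental: x₁=12320649, y₁=719780  (since 151798391781201 − 293·518083248400 = 1)

12320649 719780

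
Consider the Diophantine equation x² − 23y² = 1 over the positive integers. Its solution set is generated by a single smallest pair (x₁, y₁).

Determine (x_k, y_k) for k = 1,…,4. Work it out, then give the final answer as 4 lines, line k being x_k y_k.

[4; 1,3,1,8] for √23; ℓ=4 ⇒ convergent index 3
step 0: (4, 1)  from 4·(1,0) + (0,1)
…
step 2: (19, 4)  from 3·(5,1) + (4,1)
step 3: (24, 5)  from 1·(19,4) + (5,1)
(x₁, y₁) = (24, 5);  24² − 23·5² = 1 ✓
(24+5√23)^2 = 1151 + 240√23
(24+5√23)^3 = 55224 + 11515√23
(24+5√23)^4 = 2649601 + 552480√23

24 5
1151 240
55224 11515
2649601 552480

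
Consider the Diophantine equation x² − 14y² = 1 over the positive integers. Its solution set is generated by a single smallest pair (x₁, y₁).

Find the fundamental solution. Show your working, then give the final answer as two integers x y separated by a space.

√14 = [3; 1,2,1,6, …], period ℓ=4 (even) → k=3
i=0: a=3 ⇒ p=3, q=1
…
i=2: a=2 ⇒ p=11, q=3
i=3: a=1 ⇒ p=15, q=4
→ (15, 4).  Check: 15²=225, 14·4²=224, difference 1.

15 4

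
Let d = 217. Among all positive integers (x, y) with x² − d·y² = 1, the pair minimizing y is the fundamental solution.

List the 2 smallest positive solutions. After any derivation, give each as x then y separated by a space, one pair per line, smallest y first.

3844063 260952
29553640695937 2006231855952

d=217: √d = [14; 1,2,1,2,1,…,2,1,28] (ℓ=16, even), read p_15/q_15
a_0=14:  p_0=14·1+0=14,  q_0=14·0+1=1
…
a_6=1:  p_6=1·221+162=383,  q_6=1·15+11=26
a_7=9:  p_7=9·383+221=3668,  q_7=9·26+15=249
a_8=4:  p_8=4·3668+383=15055,  q_8=4·249+26=1022
a_9=9:  p_9=9·15055+3668=139163,  q_9=9·1022+249=9447
…
a_11=1:  p_11=1·154218+139163=293381,  q_11=1·10469+9447=19916
a_12=2:  p_12=2·293381+154218=740980,  q_12=2·19916+10469=50301
a_13=1:  p_13=1·740980+293381=1034361,  q_13=1·50301+19916=70217
a_14=2:  p_14=2·1034361+740980=2809702,  q_14=2·70217+50301=190735
a_15=1:  p_15=1·2809702+1034361=3844063,  q_15=1·190735+70217=260952
(x₁, y₁) = (3844063, 260952);  3844063² − 217·260952² = 1 ✓
k=2:  x_2 = 3844063·3844063+217·260952·260952 = 29553640695937,  y_2 = 3844063·260952+260952·3844063 = 2006231855952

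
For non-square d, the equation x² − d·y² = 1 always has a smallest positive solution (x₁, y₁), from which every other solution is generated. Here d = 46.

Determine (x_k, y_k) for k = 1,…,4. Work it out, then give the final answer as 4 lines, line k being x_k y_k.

√46 → a₀=6, period (1,3,1,1,2,6,2,1,1,3,1,12); ℓ=12 even so k=11
a_0=6:  p_0=6·1+0=6,  q_0=6·0+1=1
a_1=1:  p_1=1·6+1=7,  q_1=1·1+0=1
a_2=3:  p_2=3·7+6=27,  q_2=3·1+1=4
a_3=1:  p_3=1·27+7=34,  q_3=1·4+1=5
a_4=1:  p_4=1·34+27=61,  q_4=1·5+4=9
a_5=2:  p_5=2·61+34=156,  q_5=2·9+5=23
a_6=6:  p_6=6·156+61=997,  q_6=6·23+9=147
a_7=2:  p_7=2·997+156=2150,  q_7=2·147+23=317
a_8=1:  p_8=1·2150+997=3147,  q_8=1·317+147=464
a_9=1:  p_9=1·3147+2150=5297,  q_9=1·464+317=781
a_10=3:  p_10=3·5297+3147=19038,  q_10=3·781+464=2807
a_11=1:  p_11=1·19038+5297=24335,  q_11=1·2807+781=3588
(x₁, y₁) = (24335, 3588);  24335² − 46·3588² = 1 ✓
(x_2, y_2) = (24335·24335 + 46·3588·3588, 24335·3588 + 3588·24335) = (1184384449, 174627960)
(x_3, y_3) = (24335·1184384449 + 46·3588·174627960, 24335·174627960 + 3588·1184384449) = (57643991108495, 8499142809612)
(x_4, y_4) = (24335·57643991108495 + 46·3588·8499142809612, 24335·8499142809612 + 3588·57643991108495) = (2805533046066067201, 413653280369188080)

24335 3588
1184384449 174627960
57643991108495 8499142809612
2805533046066067201 413653280369188080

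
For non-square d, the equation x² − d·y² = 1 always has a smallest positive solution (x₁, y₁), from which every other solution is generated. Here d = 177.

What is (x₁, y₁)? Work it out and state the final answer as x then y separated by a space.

62423 4692

d=177: √d = [13; 3,3,2,8,2,3,3,26] (ℓ=8, even), read p_7/q_7
k=0  a_k=13  p_k/q_k = 13/1
…
k=2  a_k=3  p_k/q_k = 133/10
k=3  a_k=2  p_k/q_k = 306/23
…
k=5  a_k=2  p_k/q_k = 5468/411
k=6  a_k=3  p_k/q_k = 18985/1427
k=7  a_k=3  p_k/q_k = 62423/4692
→ (62423, 4692).  Check: 62423²=3896630929, 177·4692²=3896630928, difference 1.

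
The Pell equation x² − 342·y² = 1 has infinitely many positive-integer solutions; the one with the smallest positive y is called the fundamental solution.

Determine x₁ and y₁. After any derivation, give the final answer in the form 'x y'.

37 2

[18; 2,36] for √342; ℓ=2 ⇒ convergent index 1
i=0: a=18 ⇒ p=18, q=1
i=1: a=2 ⇒ p=37, q=2
(x₁, y₁) = (37, 2);  37² − 342·2² = 1 ✓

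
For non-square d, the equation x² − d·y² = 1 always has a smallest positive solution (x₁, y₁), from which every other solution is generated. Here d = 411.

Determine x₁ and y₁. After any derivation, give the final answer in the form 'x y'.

49730 2453

d=411: √d = [20; 3,1,1,1,19,1,1,1,3,40] (ℓ=10, even), read p_9/q_9
i=0: a=20 ⇒ p=20, q=1
i=1: a=3 ⇒ p=61, q=3
…
i=3: a=1 ⇒ p=142, q=7
…
i=5: a=19 ⇒ p=4379, q=216
i=6: a=1 ⇒ p=4602, q=227
i=7: a=1 ⇒ p=8981, q=443
i=8: a=1 ⇒ p=13583, q=670
i=9: a=3 ⇒ p=49730, q=2453
(x₁, y₁) = (49730, 2453);  49730² − 411·2453² = 1 ✓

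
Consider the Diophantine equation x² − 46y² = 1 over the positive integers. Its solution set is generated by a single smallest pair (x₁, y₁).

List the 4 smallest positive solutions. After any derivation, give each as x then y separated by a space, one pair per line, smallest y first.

24335 3588
1184384449 174627960
57643991108495 8499142809612
2805533046066067201 413653280369188080

√46 = [6; 1,3,1,1,2,6,2,1,1,3,1,12, …], period ℓ=12 (even) → k=11
k=0  a_k=6  p_k/q_k = 6/1
…
k=2  a_k=3  p_k/q_k = 27/4
k=3  a_k=1  p_k/q_k = 34/5
k=4  a_k=1  p_k/q_k = 61/9
…
k=6  a_k=6  p_k/q_k = 997/147
k=7  a_k=2  p_k/q_k = 2150/317
k=8  a_k=1  p_k/q_k = 3147/464
…
k=10  a_k=3  p_k/q_k = 19038/2807
k=11  a_k=1  p_k/q_k = 24335/3588
→ (24335, 3588).  Check: 24335²=592192225, 46·3588²=592192224, difference 1.
n=2: (24335,3588)∘(24335,3588) = (24335·24335+46·3588·3588, 24335·3588+3588·24335) = (1184384449,174627960)
n=3: (1184384449,174627960)∘(24335,3588) = (24335·1184384449+46·3588·174627960, 24335·174627960+3588·1184384449) = (57643991108495,8499142809612)
n=4: (57643991108495,8499142809612)∘(24335,3588) = (24335·57643991108495+46·3588·8499142809612, 24335·8499142809612+3588·57643991108495) = (2805533046066067201,413653280369188080)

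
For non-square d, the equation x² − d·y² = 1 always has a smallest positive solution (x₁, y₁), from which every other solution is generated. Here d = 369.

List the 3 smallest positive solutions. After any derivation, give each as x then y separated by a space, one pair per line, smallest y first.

8396801 437120
141012534067201 7340819306240
2368108374136006451201 123278797782910239360

√369 → a₀=19, period (4,1,3,2,7,4,7,2,3,1,4,38); ℓ=12 even so k=11
k=0  a_k=19  p_k/q_k = 19/1
…
k=2  a_k=1  p_k/q_k = 96/5
…
k=8  a_k=2  p_k/q_k = 393504/20485
k=9  a_k=3  p_k/q_k = 1364557/71036
k=10  a_k=1  p_k/q_k = 1758061/91521
k=11  a_k=4  p_k/q_k = 8396801/437120
(x₁, y₁) = (8396801, 437120);  8396801² − 369·437120² = 1 ✓
n=2: (8396801,437120)∘(8396801,437120) = (8396801·8396801+369·437120·437120, 8396801·437120+437120·8396801) = (141012534067201,7340819306240)
n=3: (141012534067201,7340819306240)∘(8396801,437120) = (8396801·141012534067201+369·437120·7340819306240, 8396801·7340819306240+437120·141012534067201) = (2368108374136006451201,123278797782910239360)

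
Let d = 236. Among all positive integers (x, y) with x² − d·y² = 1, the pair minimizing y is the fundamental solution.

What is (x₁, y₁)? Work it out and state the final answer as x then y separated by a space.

d=236: √d = [15; 2,1,3,5,1,6,1,5,3,1,2,30] (ℓ=12, even), read p_11/q_11
k=0  a_k=15  p_k/q_k = 15/1
…
k=6  a_k=6  p_k/q_k = 7251/472
…
k=10  a_k=1  p_k/q_k = 203535/13249
k=11  a_k=2  p_k/q_k = 561799/36570
→ (561799, 36570).  Check: 561799²=315618116401, 236·36570²=315618116400, difference 1.

561799 36570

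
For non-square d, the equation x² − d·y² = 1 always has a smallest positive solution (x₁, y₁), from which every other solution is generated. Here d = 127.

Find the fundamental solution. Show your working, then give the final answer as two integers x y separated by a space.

4730624 419775

d=127: √d = [11; 3,1,2,2,7,11,7,2,2,1,3,22] (ℓ=12, even), read p_11/q_11
k=0  a_k=11  p_k/q_k = 11/1
…
k=2  a_k=1  p_k/q_k = 45/4
k=3  a_k=2  p_k/q_k = 124/11
…
k=6  a_k=11  p_k/q_k = 24218/2149
k=7  a_k=7  p_k/q_k = 171701/15236
k=8  a_k=2  p_k/q_k = 367620/32621
k=9  a_k=2  p_k/q_k = 906941/80478
k=10  a_k=1  p_k/q_k = 1274561/113099
k=11  a_k=3  p_k/q_k = 4730624/419775
→ (4730624, 419775).  Check: 4730624²=22378803429376, 127·419775²=22378803429375, difference 1.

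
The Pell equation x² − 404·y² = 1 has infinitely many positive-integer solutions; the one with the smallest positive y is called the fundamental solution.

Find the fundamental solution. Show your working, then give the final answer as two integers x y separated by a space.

[20; 10,40] for √404; ℓ=2 ⇒ convergent index 1
k=0  a_k=20  p_k/q_k = 20/1
k=1  a_k=10  p_k/q_k = 201/10
→ (201, 10).  Check: 201²=40401, 404·10²=40400, difference 1.

201 10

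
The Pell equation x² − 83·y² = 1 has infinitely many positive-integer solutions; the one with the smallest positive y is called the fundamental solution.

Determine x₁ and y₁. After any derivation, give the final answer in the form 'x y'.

√83 = [9; 9,18, …], period ℓ=2 (even) → k=1
k=0  a_k=9  p_k/q_k = 9/1
k=1  a_k=9  p_k/q_k = 82/9
→ (82, 9).  Check: 82²=6724, 83·9²=6723, difference 1.

82 9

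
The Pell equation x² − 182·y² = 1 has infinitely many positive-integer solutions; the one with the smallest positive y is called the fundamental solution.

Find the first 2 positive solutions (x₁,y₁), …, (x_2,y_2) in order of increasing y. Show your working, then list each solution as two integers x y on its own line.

27 2
1457 108

d=182: √d = [13; 2,26] (ℓ=2, even), read p_1/q_1
a_0=13:  p_0=13·1+0=13,  q_0=13·0+1=1
a_1=2:  p_1=2·13+1=27,  q_1=2·1+0=2
(x₁, y₁) = (27, 2);  27² − 182·2² = 1 ✓
(27+2√182)^2 = 1457 + 108√182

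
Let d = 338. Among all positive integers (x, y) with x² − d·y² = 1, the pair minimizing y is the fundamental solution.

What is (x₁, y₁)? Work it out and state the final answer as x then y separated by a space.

√338 = [18; 2,1,1,2,36, …], period ℓ=5 (odd) → k=9
a_0=18:  p_0=18·1+0=18,  q_0=18·0+1=1
…
a_3=1:  p_3=1·55+37=92,  q_3=1·3+2=5
…
a_5=36:  p_5=36·239+92=8696,  q_5=36·13+5=473
a_6=2:  p_6=2·8696+239=17631,  q_6=2·473+13=959
a_7=1:  p_7=1·17631+8696=26327,  q_7=1·959+473=1432
a_8=1:  p_8=1·26327+17631=43958,  q_8=1·1432+959=2391
a_9=2:  p_9=2·43958+26327=114243,  q_9=2·2391+1432=6214
(x₁, y₁) = (114243, 6214);  114243² − 338·6214² = 1 ✓

114243 6214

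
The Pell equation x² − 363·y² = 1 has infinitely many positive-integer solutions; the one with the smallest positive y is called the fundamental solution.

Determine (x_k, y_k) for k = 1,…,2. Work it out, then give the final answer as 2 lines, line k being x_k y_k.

√363 = [19; 19,38, …], period ℓ=2 (even) → k=1
i=0: a=19 ⇒ p=19, q=1
i=1: a=19 ⇒ p=362, q=19
→ (362, 19).  Check: 362²=131044, 363·19²=131043, difference 1.
(x_2, y_2) = (362·362 + 363·19·19, 362·19 + 19·362) = (262087, 13756)

362 19
262087 13756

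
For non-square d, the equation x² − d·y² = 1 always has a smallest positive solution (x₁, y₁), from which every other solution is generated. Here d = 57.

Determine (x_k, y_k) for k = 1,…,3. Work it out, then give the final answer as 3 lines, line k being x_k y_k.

√57 = [7; 1,1,4,1,1,14, …], period ℓ=6 (even) → k=5
a_0=7:  p_0=7·1+0=7,  q_0=7·0+1=1
a_1=1:  p_1=1·7+1=8,  q_1=1·1+0=1
a_2=1:  p_2=1·8+7=15,  q_2=1·1+1=2
a_3=4:  p_3=4·15+8=68,  q_3=4·2+1=9
a_4=1:  p_4=1·68+15=83,  q_4=1·9+2=11
a_5=1:  p_5=1·83+68=151,  q_5=1·11+9=20
→ (151, 20).  Check: 151²=22801, 57·20²=22800, difference 1.
k=2:  x_2 = 151·151+57·20·20 = 45601,  y_2 = 151·20+20·151 = 6040
k=3:  x_3 = 151·45601+57·20·6040 = 13771351,  y_3 = 151·6040+20·45601 = 1824060

151 20
45601 6040
13771351 1824060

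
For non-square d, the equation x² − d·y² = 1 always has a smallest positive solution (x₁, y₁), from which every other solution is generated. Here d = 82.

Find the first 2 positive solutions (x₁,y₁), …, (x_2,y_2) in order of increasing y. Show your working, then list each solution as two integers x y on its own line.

√82 = [9; 18, …], period ℓ=1 (odd) → k=1
k=0  a_k=9  p_k/q_k = 9/1
k=1  a_k=18  p_k/q_k = 163/18
→ (163, 18).  Check: 163²=26569, 82·18²=26568, difference 1.
k=2:  x_2 = 163·163+82·18·18 = 53137,  y_2 = 163·18+18·163 = 5868

163 18
53137 5868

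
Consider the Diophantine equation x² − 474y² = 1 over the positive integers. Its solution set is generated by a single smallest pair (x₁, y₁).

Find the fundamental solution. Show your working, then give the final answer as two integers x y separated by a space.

[21; 1,3,2,1,1,…,3,1,42] for √474; ℓ=14 ⇒ convergent index 13
a_0=21:  p_0=21·1+0=21,  q_0=21·0+1=1
…
a_3=2:  p_3=2·87+22=196,  q_3=2·4+1=9
…
a_5=1:  p_5=1·283+196=479,  q_5=1·13+9=22
a_6=1:  p_6=1·479+283=762,  q_6=1·22+13=35
a_7=6:  p_7=6·762+479=5051,  q_7=6·35+22=232
…
a_9=1:  p_9=1·5813+5051=10864,  q_9=1·267+232=499
…
a_12=3:  p_12=3·44218+16677=149331,  q_12=3·2031+766=6859
a_13=1:  p_13=1·149331+44218=193549,  q_13=1·6859+2031=8890
fundamental: x₁=193549, y₁=8890  (since 37461215401 − 474·79032100 = 1)

193549 8890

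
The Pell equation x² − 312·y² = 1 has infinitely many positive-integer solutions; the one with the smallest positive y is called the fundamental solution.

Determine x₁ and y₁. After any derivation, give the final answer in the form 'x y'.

53 3

√312 = [17; 1,1,1,34, …], period ℓ=4 (even) → k=3
step 0: (17, 1)  from 17·(1,0) + (0,1)
step 1: (18, 1)  from 1·(17,1) + (1,0)
step 2: (35, 2)  from 1·(18,1) + (17,1)
step 3: (53, 3)  from 1·(35,2) + (18,1)
fundamental: x₁=53, y₁=3  (since 2809 − 312·9 = 1)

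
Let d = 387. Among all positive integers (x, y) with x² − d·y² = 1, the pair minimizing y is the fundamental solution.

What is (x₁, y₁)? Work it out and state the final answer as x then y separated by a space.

3482 177

d=387: √d = [19; 1,2,19,2,1,38] (ℓ=6, even), read p_5/q_5
k=0  a_k=19  p_k/q_k = 19/1
…
k=3  a_k=19  p_k/q_k = 1141/58
k=4  a_k=2  p_k/q_k = 2341/119
k=5  a_k=1  p_k/q_k = 3482/177
→ (3482, 177).  Check: 3482²=12124324, 387·177²=12124323, difference 1.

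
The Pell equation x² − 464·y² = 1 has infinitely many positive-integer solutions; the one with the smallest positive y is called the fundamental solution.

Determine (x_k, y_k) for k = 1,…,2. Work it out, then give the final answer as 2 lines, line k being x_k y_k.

√464 = [21; 1,1,5,1,1,1,5,1,1,42, …], period ℓ=10 (even) → k=9
step 0: (21, 1)  from 21·(1,0) + (0,1)
step 1: (22, 1)  from 1·(21,1) + (1,0)
step 2: (43, 2)  from 1·(22,1) + (21,1)
step 3: (237, 11)  from 5·(43,2) + (22,1)
step 4: (280, 13)  from 1·(237,11) + (43,2)
…
step 8: (5299, 246)  from 1·(4502,209) + (797,37)
step 9: (9801, 455)  from 1·(5299,246) + (4502,209)
(x₁, y₁) = (9801, 455);  9801² − 464·455² = 1 ✓
k=2:  x_2 = 9801·9801+464·455·455 = 192119201,  y_2 = 9801·455+455·9801 = 8918910

9801 455
192119201 8918910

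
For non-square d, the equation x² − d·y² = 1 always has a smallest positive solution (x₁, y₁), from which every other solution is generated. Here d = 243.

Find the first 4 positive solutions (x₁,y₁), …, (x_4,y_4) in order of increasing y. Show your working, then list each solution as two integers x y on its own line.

d=243: √d = [15; 1,1,2,3,15,3,2,1,1,30] (ℓ=10, even), read p_9/q_9
a_0=15:  p_0=15·1+0=15,  q_0=15·0+1=1
…
a_2=1:  p_2=1·16+15=31,  q_2=1·1+1=2
…
a_5=15:  p_5=15·265+78=4053,  q_5=15·17+5=260
a_6=3:  p_6=3·4053+265=12424,  q_6=3·260+17=797
a_7=2:  p_7=2·12424+4053=28901,  q_7=2·797+260=1854
a_8=1:  p_8=1·28901+12424=41325,  q_8=1·1854+797=2651
a_9=1:  p_9=1·41325+28901=70226,  q_9=1·2651+1854=4505
→ (70226, 4505).  Check: 70226²=4931691076, 243·4505²=4931691075, difference 1.
k=2:  x_2 = 70226·70226+243·4505·4505 = 9863382151,  y_2 = 70226·4505+4505·70226 = 632736260
k=3:  x_3 = 70226·9863382151+243·4505·632736260 = 1385331749802026,  y_3 = 70226·632736260+4505·9863382151 = 88869073185015
k=4:  x_4 = 70226·1385331749802026+243·4505·88869073185015 = 194572614913330773601,  y_4 = 70226·88869073185015+4505·1385331749802026 = 12481839066348990520

70226 4505
9863382151 632736260
1385331749802026 88869073185015
194572614913330773601 12481839066348990520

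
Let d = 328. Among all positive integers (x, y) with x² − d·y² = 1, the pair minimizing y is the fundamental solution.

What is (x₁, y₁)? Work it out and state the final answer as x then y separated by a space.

163 9

[18; 9,36] for √328; ℓ=2 ⇒ convergent index 1
step 0: (18, 1)  from 18·(1,0) + (0,1)
step 1: (163, 9)  from 9·(18,1) + (1,0)
→ (163, 9).  Check: 163²=26569, 328·9²=26568, difference 1.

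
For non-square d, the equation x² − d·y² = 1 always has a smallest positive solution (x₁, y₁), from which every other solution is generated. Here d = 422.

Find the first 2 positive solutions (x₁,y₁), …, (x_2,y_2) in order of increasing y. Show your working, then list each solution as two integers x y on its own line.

7022501 341850
98631040590001 4801283933700

[20; 1,1,5,2,1,…,1,1,40] for √422; ℓ=14 ⇒ convergent index 13
a_0=20:  p_0=20·1+0=20,  q_0=20·0+1=1
a_1=1:  p_1=1·20+1=21,  q_1=1·1+0=1
…
a_6=3:  p_6=3·719+493=2650,  q_6=3·35+24=129
…
a_9=1:  p_9=1·163807+53719=217526,  q_9=1·7974+2615=10589
…
a_11=5:  p_11=5·598859+217526=3211821,  q_11=5·29152+10589=156349
a_12=1:  p_12=1·3211821+598859=3810680,  q_12=1·156349+29152=185501
a_13=1:  p_13=1·3810680+3211821=7022501,  q_13=1·185501+156349=341850
fundamental: x₁=7022501, y₁=341850  (since 49315520295001 − 422·116861422500 = 1)
k=2:  x_2 = 7022501·7022501+422·341850·341850 = 98631040590001,  y_2 = 7022501·341850+341850·7022501 = 4801283933700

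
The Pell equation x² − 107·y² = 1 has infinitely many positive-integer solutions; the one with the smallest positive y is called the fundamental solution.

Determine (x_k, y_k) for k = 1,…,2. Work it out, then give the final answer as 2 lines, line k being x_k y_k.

962 93
1850887 178932

[10; 2,1,9,1,2,20] for √107; ℓ=6 ⇒ convergent index 5
i=0: a=10 ⇒ p=10, q=1
i=1: a=2 ⇒ p=21, q=2
i=2: a=1 ⇒ p=31, q=3
i=3: a=9 ⇒ p=300, q=29
i=4: a=1 ⇒ p=331, q=32
i=5: a=2 ⇒ p=962, q=93
(x₁, y₁) = (962, 93);  962² − 107·93² = 1 ✓
k=2:  x_2 = 962·962+107·93·93 = 1850887,  y_2 = 962·93+93·962 = 178932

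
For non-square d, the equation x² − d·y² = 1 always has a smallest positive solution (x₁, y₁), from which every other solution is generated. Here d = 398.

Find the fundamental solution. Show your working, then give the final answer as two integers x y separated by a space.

√398 → a₀=19, period (1,18,1,38); ℓ=4 even so k=3
i=0: a=19 ⇒ p=19, q=1
i=1: a=1 ⇒ p=20, q=1
i=2: a=18 ⇒ p=379, q=19
i=3: a=1 ⇒ p=399, q=20
→ (399, 20).  Check: 399²=159201, 398·20²=159200, difference 1.

399 20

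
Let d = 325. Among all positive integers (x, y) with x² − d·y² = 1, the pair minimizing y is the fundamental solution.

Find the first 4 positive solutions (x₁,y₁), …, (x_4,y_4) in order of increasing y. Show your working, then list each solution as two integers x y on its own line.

√325 → a₀=18, period (36); ℓ=1 odd so k=1
step 0: (18, 1)  from 18·(1,0) + (0,1)
step 1: (649, 36)  from 36·(18,1) + (1,0)
(x₁, y₁) = (649, 36);  649² − 325·36² = 1 ✓
(649+36√325)^2 = 842401 + 46728√325
(649+36√325)^3 = 1093435849 + 60652908√325
(649+36√325)^4 = 1419278889601 + 78727427856√325

649 36
842401 46728
1093435849 60652908
1419278889601 78727427856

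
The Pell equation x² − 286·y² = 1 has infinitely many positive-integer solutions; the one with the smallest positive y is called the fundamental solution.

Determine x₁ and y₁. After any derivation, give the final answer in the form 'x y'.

d=286: √d = [16; 1,10,3,3,2,3,3,10,1,32] (ℓ=10, even), read p_9/q_9
k=0  a_k=16  p_k/q_k = 16/1
…
k=8  a_k=10  p_k/q_k = 512132/30283
k=9  a_k=1  p_k/q_k = 561835/33222
→ (561835, 33222).  Check: 561835²=315658567225, 286·33222²=315658567224, difference 1.

561835 33222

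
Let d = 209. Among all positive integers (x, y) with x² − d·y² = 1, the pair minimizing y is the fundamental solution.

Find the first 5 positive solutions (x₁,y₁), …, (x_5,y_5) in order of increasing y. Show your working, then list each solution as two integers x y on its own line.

46551 3220
4333991201 299788440
403503248748951 27910903337660
37566959460690844801 2598560922243032880
3497559059305735783913751 241931218954759943856100

[14; 2,5,3,2,3,5,2,28] for √209; ℓ=8 ⇒ convergent index 7
i=0: a=14 ⇒ p=14, q=1
i=1: a=2 ⇒ p=29, q=2
…
i=3: a=3 ⇒ p=506, q=35
i=4: a=2 ⇒ p=1171, q=81
…
i=6: a=5 ⇒ p=21266, q=1471
i=7: a=2 ⇒ p=46551, q=3220
fundamental: x₁=46551, y₁=3220  (since 2166995601 − 209·10368400 = 1)
(46551+3220√209)^2 = 4333991201 + 299788440√209
(46551+3220√209)^3 = 403503248748951 + 27910903337660√209
(46551+3220√209)^4 = 37566959460690844801 + 2598560922243032880√209
(46551+3220√209)^5 = 3497559059305735783913751 + 241931218954759943856100√209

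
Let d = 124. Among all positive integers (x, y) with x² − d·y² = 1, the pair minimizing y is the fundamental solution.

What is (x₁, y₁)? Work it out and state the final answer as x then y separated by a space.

d=124: √d = [11; 7,2,1,1,1,…,2,7,22] (ℓ=16, even), read p_15/q_15
a_0=11:  p_0=11·1+0=11,  q_0=11·0+1=1
a_1=7:  p_1=7·11+1=78,  q_1=7·1+0=7
…
a_5=1:  p_5=1·412+245=657,  q_5=1·37+22=59
…
a_8=4:  p_8=4·3040+2383=14543,  q_8=4·273+214=1306
a_9=1:  p_9=1·14543+3040=17583,  q_9=1·1306+273=1579
…
a_11=1:  p_11=1·67292+17583=84875,  q_11=1·6043+1579=7622
a_12=1:  p_12=1·84875+67292=152167,  q_12=1·7622+6043=13665
a_13=1:  p_13=1·152167+84875=237042,  q_13=1·13665+7622=21287
a_14=2:  p_14=2·237042+152167=626251,  q_14=2·21287+13665=56239
a_15=7:  p_15=7·626251+237042=4620799,  q_15=7·56239+21287=414960
(x₁, y₁) = (4620799, 414960);  4620799² − 124·414960² = 1 ✓

4620799 414960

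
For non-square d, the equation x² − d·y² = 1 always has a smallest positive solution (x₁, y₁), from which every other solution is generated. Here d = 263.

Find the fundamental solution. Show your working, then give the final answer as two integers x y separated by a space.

d=263: √d = [16; 4,1,1,1,1,15,1,1,1,1,4,32] (ℓ=12, even), read p_11/q_11
k=0  a_k=16  p_k/q_k = 16/1
…
k=3  a_k=1  p_k/q_k = 146/9
k=4  a_k=1  p_k/q_k = 227/14
…
k=6  a_k=15  p_k/q_k = 5822/359
…
k=8  a_k=1  p_k/q_k = 12017/741
k=9  a_k=1  p_k/q_k = 18212/1123
k=10  a_k=1  p_k/q_k = 30229/1864
k=11  a_k=4  p_k/q_k = 139128/8579
(x₁, y₁) = (139128, 8579);  139128² − 263·8579² = 1 ✓

139128 8579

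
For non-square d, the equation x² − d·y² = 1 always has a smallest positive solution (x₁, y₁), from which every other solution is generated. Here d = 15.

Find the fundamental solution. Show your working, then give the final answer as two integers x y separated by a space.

4 1

d=15: √d = [3; 1,6] (ℓ=2, even), read p_1/q_1
k=0  a_k=3  p_k/q_k = 3/1
k=1  a_k=1  p_k/q_k = 4/1
→ (4, 1).  Check: 4²=16, 15·1²=15, difference 1.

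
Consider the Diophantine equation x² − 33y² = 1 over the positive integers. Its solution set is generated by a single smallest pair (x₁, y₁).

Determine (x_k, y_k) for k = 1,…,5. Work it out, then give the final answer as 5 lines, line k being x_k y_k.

√33 → a₀=5, period (1,2,1,10); ℓ=4 even so k=3
a_0=5:  p_0=5·1+0=5,  q_0=5·0+1=1
…
a_2=2:  p_2=2·6+5=17,  q_2=2·1+1=3
a_3=1:  p_3=1·17+6=23,  q_3=1·3+1=4
fundamental: x₁=23, y₁=4  (since 529 − 33·16 = 1)
(23+4√33)^2 = 1057 + 184√33
(23+4√33)^3 = 48599 + 8460√33
(23+4√33)^4 = 2234497 + 388976√33
(23+4√33)^5 = 102738263 + 17884436√33

23 4
1057 184
48599 8460
2234497 388976
102738263 17884436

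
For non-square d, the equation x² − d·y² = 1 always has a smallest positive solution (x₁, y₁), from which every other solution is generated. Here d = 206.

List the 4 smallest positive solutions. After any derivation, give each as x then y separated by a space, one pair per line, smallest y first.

√206 → a₀=14, period (2,1,5,14,5,1,2,28); ℓ=8 even so k=7
a_0=14:  p_0=14·1+0=14,  q_0=14·0+1=1
a_1=2:  p_1=2·14+1=29,  q_1=2·1+0=2
a_2=1:  p_2=1·29+14=43,  q_2=1·2+1=3
…
a_5=5:  p_5=5·3459+244=17539,  q_5=5·241+17=1222
a_6=1:  p_6=1·17539+3459=20998,  q_6=1·1222+241=1463
a_7=2:  p_7=2·20998+17539=59535,  q_7=2·1463+1222=4148
→ (59535, 4148).  Check: 59535²=3544416225, 206·4148²=3544416224, difference 1.
k=2:  x_2 = 59535·59535+206·4148·4148 = 7088832449,  y_2 = 59535·4148+4148·59535 = 493902360
k=3:  x_3 = 59535·7088832449+206·4148·493902360 = 844067279642895,  y_3 = 59535·493902360+4148·7088832449 = 58808954001052
k=4:  x_4 = 59535·844067279642895+206·4148·58808954001052 = 100503090979990675201,  y_4 = 59535·58808954001052+4148·844067279642895 = 7002382152411359280

59535 4148
7088832449 493902360
844067279642895 58808954001052
100503090979990675201 7002382152411359280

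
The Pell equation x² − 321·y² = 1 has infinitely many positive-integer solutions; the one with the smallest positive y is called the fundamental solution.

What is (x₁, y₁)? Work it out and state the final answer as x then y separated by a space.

[17; 1,10,1,34] for √321; ℓ=4 ⇒ convergent index 3
i=0: a=17 ⇒ p=17, q=1
i=1: a=1 ⇒ p=18, q=1
i=2: a=10 ⇒ p=197, q=11
i=3: a=1 ⇒ p=215, q=12
→ (215, 12).  Check: 215²=46225, 321·12²=46224, difference 1.

215 12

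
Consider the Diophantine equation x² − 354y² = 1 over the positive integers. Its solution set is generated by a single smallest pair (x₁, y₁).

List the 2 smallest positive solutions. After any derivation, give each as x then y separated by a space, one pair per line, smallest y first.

√354 → a₀=18, period (1,4,2,2,18,2,2,4,1,36); ℓ=10 even so k=9
step 0: (18, 1)  from 18·(1,0) + (0,1)
step 1: (19, 1)  from 1·(18,1) + (1,0)
step 2: (94, 5)  from 4·(19,1) + (18,1)
…
step 7: (47771, 2539)  from 2·(19210,1021) + (9351,497)
step 8: (210294, 11177)  from 4·(47771,2539) + (19210,1021)
step 9: (258065, 13716)  from 1·(210294,11177) + (47771,2539)
→ (258065, 13716).  Check: 258065²=66597544225, 354·13716²=66597544224, difference 1.
(x_2, y_2) = (258065·258065 + 354·13716·13716, 258065·13716 + 13716·258065) = (133195088449, 7079239080)

258065 13716
133195088449 7079239080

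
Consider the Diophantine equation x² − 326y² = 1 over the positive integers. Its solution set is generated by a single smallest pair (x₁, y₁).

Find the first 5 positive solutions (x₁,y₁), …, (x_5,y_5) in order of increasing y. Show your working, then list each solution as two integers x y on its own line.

325 18
211249 11700
137311525 7604982
89252280001 4943226600
58013844689125 3213089685018

√326 = [18; 18,36, …], period ℓ=2 (even) → k=1
i=0: a=18 ⇒ p=18, q=1
i=1: a=18 ⇒ p=325, q=18
→ (325, 18).  Check: 325²=105625, 326·18²=105624, difference 1.
(x_2, y_2) = (325·325 + 326·18·18, 325·18 + 18·325) = (211249, 11700)
(x_3, y_3) = (325·211249 + 326·18·11700, 325·11700 + 18·211249) = (137311525, 7604982)
(x_4, y_4) = (325·137311525 + 326·18·7604982, 325·7604982 + 18·137311525) = (89252280001, 4943226600)
(x_5, y_5) = (325·89252280001 + 326·18·4943226600, 325·4943226600 + 18·89252280001) = (58013844689125, 3213089685018)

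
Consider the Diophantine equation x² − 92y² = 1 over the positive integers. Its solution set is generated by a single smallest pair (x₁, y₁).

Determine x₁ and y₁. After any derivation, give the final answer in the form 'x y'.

1151 120

[9; 1,1,2,4,2,1,1,18] for √92; ℓ=8 ⇒ convergent index 7
k=0  a_k=9  p_k/q_k = 9/1
k=1  a_k=1  p_k/q_k = 10/1
…
k=3  a_k=2  p_k/q_k = 48/5
…
k=6  a_k=1  p_k/q_k = 681/71
k=7  a_k=1  p_k/q_k = 1151/120
fundamental: x₁=1151, y₁=120  (since 1324801 − 92·14400 = 1)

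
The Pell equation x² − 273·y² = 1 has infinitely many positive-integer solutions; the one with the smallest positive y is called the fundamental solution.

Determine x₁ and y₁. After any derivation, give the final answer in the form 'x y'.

√273 → a₀=16, period (1,1,10,1,1,32); ℓ=6 even so k=5
a_0=16:  p_0=16·1+0=16,  q_0=16·0+1=1
a_1=1:  p_1=1·16+1=17,  q_1=1·1+0=1
…
a_3=10:  p_3=10·33+17=347,  q_3=10·2+1=21
a_4=1:  p_4=1·347+33=380,  q_4=1·21+2=23
a_5=1:  p_5=1·380+347=727,  q_5=1·23+21=44
(x₁, y₁) = (727, 44);  727² − 273·44² = 1 ✓

727 44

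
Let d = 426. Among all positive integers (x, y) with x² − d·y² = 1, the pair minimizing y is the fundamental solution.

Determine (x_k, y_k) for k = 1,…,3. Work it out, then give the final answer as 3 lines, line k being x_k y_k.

88751 4300
15753480001 763258600
2796274207048751 135479928012900

√426 → a₀=20, period (1,1,1,3,2,6,2,3,1,1,1,40); ℓ=12 even so k=11
i=0: a=20 ⇒ p=20, q=1
…
i=5: a=2 ⇒ p=516, q=25
…
i=10: a=1 ⇒ p=56780, q=2751
i=11: a=1 ⇒ p=88751, q=4300
→ (88751, 4300).  Check: 88751²=7876740001, 426·4300²=7876740000, difference 1.
(88751+4300√426)^2 = 15753480001 + 763258600√426
(88751+4300√426)^3 = 2796274207048751 + 135479928012900√426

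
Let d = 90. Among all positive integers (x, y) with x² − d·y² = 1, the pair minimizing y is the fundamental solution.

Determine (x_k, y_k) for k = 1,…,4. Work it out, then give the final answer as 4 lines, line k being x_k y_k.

19 2
721 76
27379 2886
1039681 109592

√90 = [9; 2,18, …], period ℓ=2 (even) → k=1
a_0=9:  p_0=9·1+0=9,  q_0=9·0+1=1
a_1=2:  p_1=2·9+1=19,  q_1=2·1+0=2
(x₁, y₁) = (19, 2);  19² − 90·2² = 1 ✓
(19+2√90)^2 = 721 + 76√90
(19+2√90)^3 = 27379 + 2886√90
(19+2√90)^4 = 1039681 + 109592√90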